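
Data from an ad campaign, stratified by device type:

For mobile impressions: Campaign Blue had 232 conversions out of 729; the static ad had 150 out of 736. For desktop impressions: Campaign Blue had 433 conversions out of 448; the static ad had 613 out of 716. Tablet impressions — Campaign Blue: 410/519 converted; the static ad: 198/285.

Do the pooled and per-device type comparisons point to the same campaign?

Mobile: Campaign Blue 232/729 = 31.8%, the static ad 150/736 = 20.4% → Campaign Blue
Desktop: Campaign Blue 433/448 = 96.7%, the static ad 613/716 = 85.6% → Campaign Blue
Tablet: Campaign Blue 410/519 = 79.0%, the static ad 198/285 = 69.5% → Campaign Blue
Overall: Campaign Blue 1075/1696 = 63.4%, the static ad 961/1737 = 55.3% → Campaign Blue
Campaign Blue wins overall and in every device group — no reversal.

Yes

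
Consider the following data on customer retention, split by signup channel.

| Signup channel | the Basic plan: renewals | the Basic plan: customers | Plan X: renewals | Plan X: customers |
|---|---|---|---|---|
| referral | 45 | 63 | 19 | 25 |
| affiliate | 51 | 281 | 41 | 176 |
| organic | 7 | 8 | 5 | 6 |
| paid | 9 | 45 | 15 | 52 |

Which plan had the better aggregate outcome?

Referral: the Basic plan 45/63 = 71.4%, Plan X 19/25 = 76.0% → Plan X
Affiliate: the Basic plan 51/281 = 18.1%, Plan X 41/176 = 23.3% → Plan X
Organic: the Basic plan 7/8 = 87.5%, Plan X 5/6 = 83.3% → the Basic plan
Paid: the Basic plan 9/45 = 20.0%, Plan X 15/52 = 28.8% → Plan X
Overall: the Basic plan 112/397 = 28.2%, Plan X 80/259 = 30.9% → Plan X
(Neither sweeps every signup group, but Plan X has the higher pooled rate.)

Plan X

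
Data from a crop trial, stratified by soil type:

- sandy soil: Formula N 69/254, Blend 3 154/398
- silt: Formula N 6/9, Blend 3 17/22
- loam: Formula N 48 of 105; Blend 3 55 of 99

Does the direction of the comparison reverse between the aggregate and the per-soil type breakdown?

No

Sandy soil: Formula N 69/254 = 27.2%, Blend 3 154/398 = 38.7% → Blend 3
Silt: Formula N 6/9 = 66.7%, Blend 3 17/22 = 77.3% → Blend 3
Loam: Formula N 48/105 = 45.7%, Blend 3 55/99 = 55.6% → Blend 3
Overall: Formula N 123/368 = 33.4%, Blend 3 226/519 = 43.5% → Blend 3
Blend 3 wins overall and in every soil group — no reversal.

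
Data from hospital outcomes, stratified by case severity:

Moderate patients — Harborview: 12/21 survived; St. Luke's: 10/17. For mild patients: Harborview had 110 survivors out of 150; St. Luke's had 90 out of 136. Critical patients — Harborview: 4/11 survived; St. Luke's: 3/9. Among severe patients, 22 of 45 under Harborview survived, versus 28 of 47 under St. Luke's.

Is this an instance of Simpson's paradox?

No

Moderate: Harborview 12/21 = 57.1%, St. Luke's 10/17 = 58.8% → St. Luke's
Mild: Harborview 110/150 = 73.3%, St. Luke's 90/136 = 66.2% → Harborview
Critical: Harborview 4/11 = 36.4%, St. Luke's 3/9 = 33.3% → Harborview
Severe: Harborview 22/45 = 48.9%, St. Luke's 28/47 = 59.6% → St. Luke's
Overall: Harborview 148/227 = 65.2%, St. Luke's 131/209 = 62.7% → Harborview
Neither sweeps: Harborview wins 2 of 4 groups, St. Luke's wins 2. Harborview wins overall but not every group — no Simpson reversal.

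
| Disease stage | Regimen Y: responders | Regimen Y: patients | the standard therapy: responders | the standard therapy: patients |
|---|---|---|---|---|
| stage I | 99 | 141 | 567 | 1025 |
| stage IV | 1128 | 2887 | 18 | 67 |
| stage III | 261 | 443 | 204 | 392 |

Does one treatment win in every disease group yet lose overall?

Yes

Stage I: Regimen Y 99/141 = 70.2%, the standard therapy 567/1025 = 55.3% → Regimen Y
Stage IV: Regimen Y 1128/2887 = 39.1%, the standard therapy 18/67 = 26.9% → Regimen Y
Stage III: Regimen Y 261/443 = 58.9%, the standard therapy 204/392 = 52.0% → Regimen Y
Overall: Regimen Y 1488/3471 = 42.9%, the standard therapy 789/1484 = 53.2% → the standard therapy
Regimen Y wins each disease group but the standard therapy wins overall — the comparison reverses. Regimen Y's patients skew toward stage IV, which has a lower base rate.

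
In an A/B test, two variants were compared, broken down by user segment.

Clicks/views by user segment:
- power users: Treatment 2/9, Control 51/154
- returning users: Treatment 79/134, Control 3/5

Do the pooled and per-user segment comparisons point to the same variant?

Power users: Treatment 2/9 = 22.2%, Control 51/154 = 33.1% → Control
Returning users: Treatment 79/134 = 59.0%, Control 3/5 = 60.0% → Control
Overall: Treatment 81/143 = 56.6%, Control 54/159 = 34.0% → Treatment
Control wins each user group but Treatment wins overall — the comparison reverses. Control's views skew toward power users, which has a lower base rate.

No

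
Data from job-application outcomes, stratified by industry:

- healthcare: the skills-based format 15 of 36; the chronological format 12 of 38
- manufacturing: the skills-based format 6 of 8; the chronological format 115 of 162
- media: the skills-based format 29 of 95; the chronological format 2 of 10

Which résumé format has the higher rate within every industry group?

the skills-based format

Healthcare: the skills-based format 15/36 = 41.7%, the chronological format 12/38 = 31.6% → the skills-based format
Manufacturing: the skills-based format 6/8 = 75.0%, the chronological format 115/162 = 71.0% → the skills-based format
Media: the skills-based format 29/95 = 30.5%, the chronological format 2/10 = 20.0% → the skills-based format
The skills-based format has the higher rate in all 3 groups.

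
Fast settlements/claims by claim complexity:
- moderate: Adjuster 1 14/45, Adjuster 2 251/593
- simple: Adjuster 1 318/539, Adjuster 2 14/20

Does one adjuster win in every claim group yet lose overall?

Yes

Moderate: Adjuster 1 14/45 = 31.1%, Adjuster 2 251/593 = 42.3% → Adjuster 2
Simple: Adjuster 1 318/539 = 59.0%, Adjuster 2 14/20 = 70.0% → Adjuster 2
Overall: Adjuster 1 332/584 = 56.8%, Adjuster 2 265/613 = 43.2% → Adjuster 1
Adjuster 2 wins each claim group but Adjuster 1 wins overall — the comparison reverses. Adjuster 2's claims skew toward moderate, which has a lower base rate.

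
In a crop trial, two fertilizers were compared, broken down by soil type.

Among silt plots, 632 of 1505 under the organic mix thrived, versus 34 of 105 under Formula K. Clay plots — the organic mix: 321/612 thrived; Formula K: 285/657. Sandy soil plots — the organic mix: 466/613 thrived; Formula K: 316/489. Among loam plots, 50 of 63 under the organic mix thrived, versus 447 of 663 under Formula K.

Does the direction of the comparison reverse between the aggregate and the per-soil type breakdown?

Yes

Silt: the organic mix 632/1505 = 42.0%, Formula K 34/105 = 32.4% → the organic mix
Clay: the organic mix 321/612 = 52.5%, Formula K 285/657 = 43.4% → the organic mix
Sandy soil: the organic mix 466/613 = 76.0%, Formula K 316/489 = 64.6% → the organic mix
Loam: the organic mix 50/63 = 79.4%, Formula K 447/663 = 67.4% → the organic mix
Overall: the organic mix 1469/2793 = 52.6%, Formula K 1082/1914 = 56.5% → Formula K
The organic mix wins each soil group but Formula K wins overall — the comparison reverses. The organic mix's plots skew toward silt, which has a lower base rate.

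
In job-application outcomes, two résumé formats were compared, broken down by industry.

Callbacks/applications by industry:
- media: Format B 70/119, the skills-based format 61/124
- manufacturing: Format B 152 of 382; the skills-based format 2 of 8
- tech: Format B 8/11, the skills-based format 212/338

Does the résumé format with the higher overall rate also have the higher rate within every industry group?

Media: Format B 70/119 = 58.8%, the skills-based format 61/124 = 49.2% → Format B
Manufacturing: Format B 152/382 = 39.8%, the skills-based format 2/8 = 25.0% → Format B
Tech: Format B 8/11 = 72.7%, the skills-based format 212/338 = 62.7% → Format B
Overall: Format B 230/512 = 44.9%, the skills-based format 275/470 = 58.5% → the skills-based format
Format B wins each industry group but the skills-based format wins overall — the comparison reverses. Format B's applications skew toward manufacturing, which has a lower base rate.

No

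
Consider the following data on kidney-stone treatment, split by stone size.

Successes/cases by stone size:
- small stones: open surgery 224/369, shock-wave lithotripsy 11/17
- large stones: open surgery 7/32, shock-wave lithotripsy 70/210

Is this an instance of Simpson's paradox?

Small stones: open surgery 224/369 = 60.7%, shock-wave lithotripsy 11/17 = 64.7% → shock-wave lithotripsy
Large stones: open surgery 7/32 = 21.9%, shock-wave lithotripsy 70/210 = 33.3% → shock-wave lithotripsy
Overall: open surgery 231/401 = 57.6%, shock-wave lithotripsy 81/227 = 35.7% → open surgery
Shock-wave lithotripsy wins each stone group but open surgery wins overall — the comparison reverses. Shock-wave lithotripsy's cases skew toward large stones, which has a lower base rate.

Yes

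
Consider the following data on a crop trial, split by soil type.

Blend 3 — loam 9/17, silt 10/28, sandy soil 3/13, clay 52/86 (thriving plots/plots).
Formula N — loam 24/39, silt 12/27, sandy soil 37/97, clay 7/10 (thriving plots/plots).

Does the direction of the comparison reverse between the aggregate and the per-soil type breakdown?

Yes

Loam: Blend 3 9/17 = 52.9%, Formula N 24/39 = 61.5% → Formula N
Silt: Blend 3 10/28 = 35.7%, Formula N 12/27 = 44.4% → Formula N
Sandy soil: Blend 3 3/13 = 23.1%, Formula N 37/97 = 38.1% → Formula N
Clay: Blend 3 52/86 = 60.5%, Formula N 7/10 = 70.0% → Formula N
Overall: Blend 3 74/144 = 51.4%, Formula N 80/173 = 46.2% → Blend 3
Formula N wins each soil group but Blend 3 wins overall — the comparison reverses. Formula N's plots skew toward sandy soil, which has a lower base rate.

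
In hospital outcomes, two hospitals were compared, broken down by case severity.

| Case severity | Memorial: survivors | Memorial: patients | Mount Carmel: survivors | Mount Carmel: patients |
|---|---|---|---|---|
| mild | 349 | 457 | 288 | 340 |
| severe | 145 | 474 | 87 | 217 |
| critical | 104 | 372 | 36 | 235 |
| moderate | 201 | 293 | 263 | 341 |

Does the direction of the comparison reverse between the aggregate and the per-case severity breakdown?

Mild: Memorial 349/457 = 76.4%, Mount Carmel 288/340 = 84.7% → Mount Carmel
Severe: Memorial 145/474 = 30.6%, Mount Carmel 87/217 = 40.1% → Mount Carmel
Critical: Memorial 104/372 = 28.0%, Mount Carmel 36/235 = 15.3% → Memorial
Moderate: Memorial 201/293 = 68.6%, Mount Carmel 263/341 = 77.1% → Mount Carmel
Overall: Memorial 799/1596 = 50.1%, Mount Carmel 674/1133 = 59.5% → Mount Carmel
Neither sweeps: Memorial wins 1 of 4 groups, Mount Carmel wins 3. Mount Carmel wins overall but not every group — no Simpson reversal.

No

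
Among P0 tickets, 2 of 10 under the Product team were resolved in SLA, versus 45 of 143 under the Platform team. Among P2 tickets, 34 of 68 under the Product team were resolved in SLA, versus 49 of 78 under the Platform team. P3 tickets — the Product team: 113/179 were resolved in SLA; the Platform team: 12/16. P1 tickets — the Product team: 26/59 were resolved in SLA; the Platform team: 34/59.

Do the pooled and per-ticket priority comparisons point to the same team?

No

P0: the Product team 2/10 = 20.0%, the Platform team 45/143 = 31.5% → the Platform team
P2: the Product team 34/68 = 50.0%, the Platform team 49/78 = 62.8% → the Platform team
P3: the Product team 113/179 = 63.1%, the Platform team 12/16 = 75.0% → the Platform team
P1: the Product team 26/59 = 44.1%, the Platform team 34/59 = 57.6% → the Platform team
Overall: the Product team 175/316 = 55.4%, the Platform team 140/296 = 47.3% → the Product team
The Platform team wins each ticket group but the Product team wins overall — the comparison reverses. The Platform team's tickets skew toward P0, which has a lower base rate.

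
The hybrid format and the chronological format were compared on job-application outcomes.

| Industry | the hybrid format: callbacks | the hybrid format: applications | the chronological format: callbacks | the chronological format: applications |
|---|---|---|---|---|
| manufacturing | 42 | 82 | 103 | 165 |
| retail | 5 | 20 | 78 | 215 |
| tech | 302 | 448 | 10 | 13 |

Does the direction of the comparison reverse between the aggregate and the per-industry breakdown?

Manufacturing: the hybrid format 42/82 = 51.2%, the chronological format 103/165 = 62.4% → the chronological format
Retail: the hybrid format 5/20 = 25.0%, the chronological format 78/215 = 36.3% → the chronological format
Tech: the hybrid format 302/448 = 67.4%, the chronological format 10/13 = 76.9% → the chronological format
Overall: the hybrid format 349/550 = 63.5%, the chronological format 191/393 = 48.6% → the hybrid format
The chronological format wins each industry group but the hybrid format wins overall — the comparison reverses. The chronological format's applications skew toward retail, which has a lower base rate.

Yes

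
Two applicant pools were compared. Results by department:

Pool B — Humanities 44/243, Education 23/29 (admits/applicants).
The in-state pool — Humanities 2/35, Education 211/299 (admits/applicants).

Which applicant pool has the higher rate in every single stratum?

Humanities: Pool B 44/243 = 18.1%, the in-state pool 2/35 = 5.7% → Pool B
Education: Pool B 23/29 = 79.3%, the in-state pool 211/299 = 70.6% → Pool B
Pool B has the higher rate in both groups.

Pool B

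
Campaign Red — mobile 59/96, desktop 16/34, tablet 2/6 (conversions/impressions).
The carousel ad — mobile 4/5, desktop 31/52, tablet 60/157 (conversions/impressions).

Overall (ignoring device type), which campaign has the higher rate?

Campaign Red

Mobile: Campaign Red 59/96 = 61.5%, the carousel ad 4/5 = 80.0% → the carousel ad
Desktop: Campaign Red 16/34 = 47.1%, the carousel ad 31/52 = 59.6% → the carousel ad
Tablet: Campaign Red 2/6 = 33.3%, the carousel ad 60/157 = 38.2% → the carousel ad
Overall: Campaign Red 77/136 = 56.6%, the carousel ad 95/214 = 44.4% → Campaign Red
(The carousel ad wins every device group but Campaign Red wins overall — the carousel ad's impressions skew toward the low-rate tablet group.)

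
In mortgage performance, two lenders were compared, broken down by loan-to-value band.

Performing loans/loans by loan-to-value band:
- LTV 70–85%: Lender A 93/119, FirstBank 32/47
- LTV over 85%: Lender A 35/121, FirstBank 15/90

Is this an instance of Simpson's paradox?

No

LTV 70–85%: Lender A 93/119 = 78.2%, FirstBank 32/47 = 68.1% → Lender A
LTV over 85%: Lender A 35/121 = 28.9%, FirstBank 15/90 = 16.7% → Lender A
Overall: Lender A 128/240 = 53.3%, FirstBank 47/137 = 34.3% → Lender A
Lender A wins overall and in every loan-to-value group — no reversal.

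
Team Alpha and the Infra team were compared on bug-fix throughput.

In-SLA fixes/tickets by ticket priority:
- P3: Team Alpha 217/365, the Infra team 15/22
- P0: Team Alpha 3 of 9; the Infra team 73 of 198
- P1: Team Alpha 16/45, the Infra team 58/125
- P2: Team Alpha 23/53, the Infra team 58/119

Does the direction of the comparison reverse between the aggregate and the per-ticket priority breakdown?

Yes

P3: Team Alpha 217/365 = 59.5%, the Infra team 15/22 = 68.2% → the Infra team
P0: Team Alpha 3/9 = 33.3%, the Infra team 73/198 = 36.9% → the Infra team
P1: Team Alpha 16/45 = 35.6%, the Infra team 58/125 = 46.4% → the Infra team
P2: Team Alpha 23/53 = 43.4%, the Infra team 58/119 = 48.7% → the Infra team
Overall: Team Alpha 259/472 = 54.9%, the Infra team 204/464 = 44.0% → Team Alpha
The Infra team wins each ticket group but Team Alpha wins overall — the comparison reverses. The Infra team's tickets skew toward P0, which has a lower base rate.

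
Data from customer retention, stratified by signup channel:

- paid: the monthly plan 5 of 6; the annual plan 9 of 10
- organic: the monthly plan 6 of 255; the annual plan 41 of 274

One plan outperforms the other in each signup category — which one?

the annual plan

Paid: the monthly plan 5/6 = 83.3%, the annual plan 9/10 = 90.0% → the annual plan
Organic: the monthly plan 6/255 = 2.4%, the annual plan 41/274 = 15.0% → the annual plan
The annual plan has the higher rate in both groups.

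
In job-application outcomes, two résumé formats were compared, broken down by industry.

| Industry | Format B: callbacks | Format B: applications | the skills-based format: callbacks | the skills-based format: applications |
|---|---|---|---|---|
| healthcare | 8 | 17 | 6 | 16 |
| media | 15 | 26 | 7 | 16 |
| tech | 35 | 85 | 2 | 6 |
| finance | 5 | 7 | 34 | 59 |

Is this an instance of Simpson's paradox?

Healthcare: Format B 8/17 = 47.1%, the skills-based format 6/16 = 37.5% → Format B
Media: Format B 15/26 = 57.7%, the skills-based format 7/16 = 43.8% → Format B
Tech: Format B 35/85 = 41.2%, the skills-based format 2/6 = 33.3% → Format B
Finance: Format B 5/7 = 71.4%, the skills-based format 34/59 = 57.6% → Format B
Overall: Format B 63/135 = 46.7%, the skills-based format 49/97 = 50.5% → the skills-based format
Format B wins each industry group but the skills-based format wins overall — the comparison reverses. Format B's applications skew toward tech, which has a lower base rate.

Yes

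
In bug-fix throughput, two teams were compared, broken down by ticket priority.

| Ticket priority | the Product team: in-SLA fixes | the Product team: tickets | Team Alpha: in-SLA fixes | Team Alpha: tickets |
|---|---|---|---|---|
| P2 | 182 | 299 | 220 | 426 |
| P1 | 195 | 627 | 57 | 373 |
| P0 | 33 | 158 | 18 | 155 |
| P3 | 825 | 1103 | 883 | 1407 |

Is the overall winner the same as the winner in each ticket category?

P2: the Product team 182/299 = 60.9%, Team Alpha 220/426 = 51.6% → the Product team
P1: the Product team 195/627 = 31.1%, Team Alpha 57/373 = 15.3% → the Product team
P0: the Product team 33/158 = 20.9%, Team Alpha 18/155 = 11.6% → the Product team
P3: the Product team 825/1103 = 74.8%, Team Alpha 883/1407 = 62.8% → the Product team
Overall: the Product team 1235/2187 = 56.5%, Team Alpha 1178/2361 = 49.9% → the Product team
The Product team wins overall and in every ticket group — no reversal.

Yes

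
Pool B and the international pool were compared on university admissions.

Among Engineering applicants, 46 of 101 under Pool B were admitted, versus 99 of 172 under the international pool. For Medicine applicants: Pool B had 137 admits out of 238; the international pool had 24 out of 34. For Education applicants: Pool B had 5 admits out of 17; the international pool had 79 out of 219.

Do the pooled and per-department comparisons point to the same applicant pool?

Engineering: Pool B 46/101 = 45.5%, the international pool 99/172 = 57.6% → the international pool
Medicine: Pool B 137/238 = 57.6%, the international pool 24/34 = 70.6% → the international pool
Education: Pool B 5/17 = 29.4%, the international pool 79/219 = 36.1% → the international pool
Overall: Pool B 188/356 = 52.8%, the international pool 202/425 = 47.5% → Pool B
The international pool wins each department group but Pool B wins overall — the comparison reverses. The international pool's applicants skew toward Education, which has a lower base rate.

No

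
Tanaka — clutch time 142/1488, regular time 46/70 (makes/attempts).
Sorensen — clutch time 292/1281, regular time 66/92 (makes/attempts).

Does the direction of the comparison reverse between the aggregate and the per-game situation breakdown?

No

Clutch time: Tanaka 142/1488 = 9.5%, Sorensen 292/1281 = 22.8% → Sorensen
Regular time: Tanaka 46/70 = 65.7%, Sorensen 66/92 = 71.7% → Sorensen
Overall: Tanaka 188/1558 = 12.1%, Sorensen 358/1373 = 26.1% → Sorensen
Sorensen wins overall and in every game group — no reversal.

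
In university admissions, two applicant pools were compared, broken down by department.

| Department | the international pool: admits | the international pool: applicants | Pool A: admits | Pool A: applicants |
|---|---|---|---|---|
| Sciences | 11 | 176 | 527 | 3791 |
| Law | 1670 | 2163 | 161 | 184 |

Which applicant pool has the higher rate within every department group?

Sciences: the international pool 11/176 = 6.2%, Pool A 527/3791 = 13.9% → Pool A
Law: the international pool 1670/2163 = 77.2%, Pool A 161/184 = 87.5% → Pool A
Pool A has the higher rate in both groups.

Pool A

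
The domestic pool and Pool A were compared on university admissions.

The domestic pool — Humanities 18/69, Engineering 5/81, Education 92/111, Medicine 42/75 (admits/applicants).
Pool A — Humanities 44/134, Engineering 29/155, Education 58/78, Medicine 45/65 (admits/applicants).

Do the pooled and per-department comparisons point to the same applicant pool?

No

Humanities: the domestic pool 18/69 = 26.1%, Pool A 44/134 = 32.8% → Pool A
Engineering: the domestic pool 5/81 = 6.2%, Pool A 29/155 = 18.7% → Pool A
Education: the domestic pool 92/111 = 82.9%, Pool A 58/78 = 74.4% → the domestic pool
Medicine: the domestic pool 42/75 = 56.0%, Pool A 45/65 = 69.2% → Pool A
Overall: the domestic pool 157/336 = 46.7%, Pool A 176/432 = 40.7% → the domestic pool
Neither sweeps: the domestic pool wins 1 of 4 groups, Pool A wins 3. The domestic pool wins overall but not every group — no Simpson reversal.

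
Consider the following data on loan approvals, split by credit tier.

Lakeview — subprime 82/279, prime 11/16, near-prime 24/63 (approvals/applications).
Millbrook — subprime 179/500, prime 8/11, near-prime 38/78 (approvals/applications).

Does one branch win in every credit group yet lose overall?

Subprime: Lakeview 82/279 = 29.4%, Millbrook 179/500 = 35.8% → Millbrook
Prime: Lakeview 11/16 = 68.8%, Millbrook 8/11 = 72.7% → Millbrook
Near-prime: Lakeview 24/63 = 38.1%, Millbrook 38/78 = 48.7% → Millbrook
Overall: Lakeview 117/358 = 32.7%, Millbrook 225/589 = 38.2% → Millbrook
Millbrook wins overall and in every credit group — no reversal.

No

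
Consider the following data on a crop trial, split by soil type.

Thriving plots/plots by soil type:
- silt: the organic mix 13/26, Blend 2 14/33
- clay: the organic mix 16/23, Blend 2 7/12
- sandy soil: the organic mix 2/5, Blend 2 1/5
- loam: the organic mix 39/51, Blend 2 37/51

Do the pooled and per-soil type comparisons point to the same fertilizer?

Yes

Silt: the organic mix 13/26 = 50.0%, Blend 2 14/33 = 42.4% → the organic mix
Clay: the organic mix 16/23 = 69.6%, Blend 2 7/12 = 58.3% → the organic mix
Sandy soil: the organic mix 2/5 = 40.0%, Blend 2 1/5 = 20.0% → the organic mix
Loam: the organic mix 39/51 = 76.5%, Blend 2 37/51 = 72.5% → the organic mix
Overall: the organic mix 70/105 = 66.7%, Blend 2 59/101 = 58.4% → the organic mix
The organic mix wins overall and in every soil group — no reversal.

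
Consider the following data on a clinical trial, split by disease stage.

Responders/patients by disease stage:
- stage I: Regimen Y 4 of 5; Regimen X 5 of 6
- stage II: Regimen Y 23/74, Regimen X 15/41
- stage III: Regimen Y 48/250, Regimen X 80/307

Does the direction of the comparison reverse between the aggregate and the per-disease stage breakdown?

No

Stage I: Regimen Y 4/5 = 80.0%, Regimen X 5/6 = 83.3% → Regimen X
Stage II: Regimen Y 23/74 = 31.1%, Regimen X 15/41 = 36.6% → Regimen X
Stage III: Regimen Y 48/250 = 19.2%, Regimen X 80/307 = 26.1% → Regimen X
Overall: Regimen Y 75/329 = 22.8%, Regimen X 100/354 = 28.2% → Regimen X
Regimen X wins overall and in every disease group — no reversal.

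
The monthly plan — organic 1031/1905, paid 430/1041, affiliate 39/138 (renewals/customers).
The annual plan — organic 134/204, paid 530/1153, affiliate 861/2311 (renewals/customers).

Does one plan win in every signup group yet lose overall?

Organic: the monthly plan 1031/1905 = 54.1%, the annual plan 134/204 = 65.7% → the annual plan
Paid: the monthly plan 430/1041 = 41.3%, the annual plan 530/1153 = 46.0% → the annual plan
Affiliate: the monthly plan 39/138 = 28.3%, the annual plan 861/2311 = 37.3% → the annual plan
Overall: the monthly plan 1500/3084 = 48.6%, the annual plan 1525/3668 = 41.6% → the monthly plan
The annual plan wins each signup group but the monthly plan wins overall — the comparison reverses. The annual plan's customers skew toward affiliate, which has a lower base rate.

Yes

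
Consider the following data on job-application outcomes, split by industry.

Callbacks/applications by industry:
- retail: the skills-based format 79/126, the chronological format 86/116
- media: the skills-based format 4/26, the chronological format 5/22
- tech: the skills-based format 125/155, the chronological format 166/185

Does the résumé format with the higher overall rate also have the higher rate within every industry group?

Yes

Retail: the skills-based format 79/126 = 62.7%, the chronological format 86/116 = 74.1% → the chronological format
Media: the skills-based format 4/26 = 15.4%, the chronological format 5/22 = 22.7% → the chronological format
Tech: the skills-based format 125/155 = 80.6%, the chronological format 166/185 = 89.7% → the chronological format
Overall: the skills-based format 208/307 = 67.8%, the chronological format 257/323 = 79.6% → the chronological format
The chronological format wins overall and in every industry group — no reversal.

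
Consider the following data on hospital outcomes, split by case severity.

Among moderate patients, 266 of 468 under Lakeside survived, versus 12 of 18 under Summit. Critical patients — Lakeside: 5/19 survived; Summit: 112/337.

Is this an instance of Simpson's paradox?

Moderate: Lakeside 266/468 = 56.8%, Summit 12/18 = 66.7% → Summit
Critical: Lakeside 5/19 = 26.3%, Summit 112/337 = 33.2% → Summit
Overall: Lakeside 271/487 = 55.6%, Summit 124/355 = 34.9% → Lakeside
Summit wins each case group but Lakeside wins overall — the comparison reverses. Summit's patients skew toward critical, which has a lower base rate.

Yes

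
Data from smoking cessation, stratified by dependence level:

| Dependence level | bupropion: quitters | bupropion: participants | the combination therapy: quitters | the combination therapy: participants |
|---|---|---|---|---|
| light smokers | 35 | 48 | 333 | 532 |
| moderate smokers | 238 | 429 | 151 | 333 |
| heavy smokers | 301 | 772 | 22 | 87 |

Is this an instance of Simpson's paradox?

Light smokers: bupropion 35/48 = 72.9%, the combination therapy 333/532 = 62.6% → bupropion
Moderate smokers: bupropion 238/429 = 55.5%, the combination therapy 151/333 = 45.3% → bupropion
Heavy smokers: bupropion 301/772 = 39.0%, the combination therapy 22/87 = 25.3% → bupropion
Overall: bupropion 574/1249 = 46.0%, the combination therapy 506/952 = 53.2% → the combination therapy
Bupropion wins each dependence group but the combination therapy wins overall — the comparison reverses. Bupropion's participants skew toward heavy smokers, which has a lower base rate.

Yes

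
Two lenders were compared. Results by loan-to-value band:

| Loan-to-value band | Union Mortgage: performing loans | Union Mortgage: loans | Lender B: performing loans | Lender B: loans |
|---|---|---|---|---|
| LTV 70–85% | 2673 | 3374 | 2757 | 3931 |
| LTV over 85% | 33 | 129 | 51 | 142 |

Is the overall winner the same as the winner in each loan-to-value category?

LTV 70–85%: Union Mortgage 2673/3374 = 79.2%, Lender B 2757/3931 = 70.1% → Union Mortgage
LTV over 85%: Union Mortgage 33/129 = 25.6%, Lender B 51/142 = 35.9% → Lender B
Overall: Union Mortgage 2706/3503 = 77.2%, Lender B 2808/4073 = 68.9% → Union Mortgage
Neither sweeps: Union Mortgage wins 1 of 2 groups, Lender B wins 1. Union Mortgage wins overall but not every group — no Simpson reversal.

No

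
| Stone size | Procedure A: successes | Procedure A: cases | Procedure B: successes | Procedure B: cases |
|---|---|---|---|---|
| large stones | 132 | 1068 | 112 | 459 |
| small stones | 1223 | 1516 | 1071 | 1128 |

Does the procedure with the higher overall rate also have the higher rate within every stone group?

Large stones: Procedure A 132/1068 = 12.4%, Procedure B 112/459 = 24.4% → Procedure B
Small stones: Procedure A 1223/1516 = 80.7%, Procedure B 1071/1128 = 94.9% → Procedure B
Overall: Procedure A 1355/2584 = 52.4%, Procedure B 1183/1587 = 74.5% → Procedure B
Procedure B wins overall and in every stone group — no reversal.

Yes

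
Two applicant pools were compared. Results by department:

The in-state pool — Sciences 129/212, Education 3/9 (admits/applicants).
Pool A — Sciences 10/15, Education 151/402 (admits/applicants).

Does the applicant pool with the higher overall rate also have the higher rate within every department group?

No

Sciences: the in-state pool 129/212 = 60.8%, Pool A 10/15 = 66.7% → Pool A
Education: the in-state pool 3/9 = 33.3%, Pool A 151/402 = 37.6% → Pool A
Overall: the in-state pool 132/221 = 59.7%, Pool A 161/417 = 38.6% → the in-state pool
Pool A wins each department group but the in-state pool wins overall — the comparison reverses. Pool A's applicants skew toward Education, which has a lower base rate.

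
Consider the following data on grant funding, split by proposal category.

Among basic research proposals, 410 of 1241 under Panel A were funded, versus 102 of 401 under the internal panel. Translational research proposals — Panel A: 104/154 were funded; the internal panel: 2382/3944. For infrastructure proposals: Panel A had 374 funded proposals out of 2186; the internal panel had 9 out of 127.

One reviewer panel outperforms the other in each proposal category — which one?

Panel A

Basic research: Panel A 410/1241 = 33.0%, the internal panel 102/401 = 25.4% → Panel A
Translational research: Panel A 104/154 = 67.5%, the internal panel 2382/3944 = 60.4% → Panel A
Infrastructure: Panel A 374/2186 = 17.1%, the internal panel 9/127 = 7.1% → Panel A
Panel A has the higher rate in all 3 groups.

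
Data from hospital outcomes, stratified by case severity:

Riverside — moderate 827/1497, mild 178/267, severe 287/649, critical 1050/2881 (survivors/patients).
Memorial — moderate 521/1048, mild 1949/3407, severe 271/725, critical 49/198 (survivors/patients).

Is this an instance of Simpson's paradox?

Moderate: Riverside 827/1497 = 55.2%, Memorial 521/1048 = 49.7% → Riverside
Mild: Riverside 178/267 = 66.7%, Memorial 1949/3407 = 57.2% → Riverside
Severe: Riverside 287/649 = 44.2%, Memorial 271/725 = 37.4% → Riverside
Critical: Riverside 1050/2881 = 36.4%, Memorial 49/198 = 24.7% → Riverside
Overall: Riverside 2342/5294 = 44.2%, Memorial 2790/5378 = 51.9% → Memorial
Riverside wins each case group but Memorial wins overall — the comparison reverses. Riverside's patients skew toward critical, which has a lower base rate.

Yes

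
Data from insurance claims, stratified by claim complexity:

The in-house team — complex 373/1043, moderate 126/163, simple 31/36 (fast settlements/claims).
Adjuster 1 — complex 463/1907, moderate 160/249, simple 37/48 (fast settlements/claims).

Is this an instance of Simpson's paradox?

Complex: the in-house team 373/1043 = 35.8%, Adjuster 1 463/1907 = 24.3% → the in-house team
Moderate: the in-house team 126/163 = 77.3%, Adjuster 1 160/249 = 64.3% → the in-house team
Simple: the in-house team 31/36 = 86.1%, Adjuster 1 37/48 = 77.1% → the in-house team
Overall: the in-house team 530/1242 = 42.7%, Adjuster 1 660/2204 = 29.9% → the in-house team
The in-house team wins overall and in every claim group — no reversal.

No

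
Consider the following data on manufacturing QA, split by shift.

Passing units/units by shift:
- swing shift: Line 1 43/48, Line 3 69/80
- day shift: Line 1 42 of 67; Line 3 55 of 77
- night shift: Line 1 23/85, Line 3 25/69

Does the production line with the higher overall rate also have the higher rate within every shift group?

Swing shift: Line 1 43/48 = 89.6%, Line 3 69/80 = 86.2% → Line 1
Day shift: Line 1 42/67 = 62.7%, Line 3 55/77 = 71.4% → Line 3
Night shift: Line 1 23/85 = 27.1%, Line 3 25/69 = 36.2% → Line 3
Overall: Line 1 108/200 = 54.0%, Line 3 149/226 = 65.9% → Line 3
Neither sweeps: Line 1 wins 1 of 3 groups, Line 3 wins 2. Line 3 wins overall but not every group — no Simpson reversal.

No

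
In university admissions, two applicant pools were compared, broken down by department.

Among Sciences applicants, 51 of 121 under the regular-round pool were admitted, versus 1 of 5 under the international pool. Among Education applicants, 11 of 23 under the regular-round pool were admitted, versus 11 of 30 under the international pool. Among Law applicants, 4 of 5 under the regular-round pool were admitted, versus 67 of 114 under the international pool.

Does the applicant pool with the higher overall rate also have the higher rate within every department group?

No

Sciences: the regular-round pool 51/121 = 42.1%, the international pool 1/5 = 20.0% → the regular-round pool
Education: the regular-round pool 11/23 = 47.8%, the international pool 11/30 = 36.7% → the regular-round pool
Law: the regular-round pool 4/5 = 80.0%, the international pool 67/114 = 58.8% → the regular-round pool
Overall: the regular-round pool 66/149 = 44.3%, the international pool 79/149 = 53.0% → the international pool
The regular-round pool wins each department group but the international pool wins overall — the comparison reverses. The regular-round pool's applicants skew toward Sciences, which has a lower base rate.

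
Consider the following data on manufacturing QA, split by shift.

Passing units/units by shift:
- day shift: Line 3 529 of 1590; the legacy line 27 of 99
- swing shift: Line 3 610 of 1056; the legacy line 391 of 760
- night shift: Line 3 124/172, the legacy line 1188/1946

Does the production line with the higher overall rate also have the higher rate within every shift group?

No

Day shift: Line 3 529/1590 = 33.3%, the legacy line 27/99 = 27.3% → Line 3
Swing shift: Line 3 610/1056 = 57.8%, the legacy line 391/760 = 51.4% → Line 3
Night shift: Line 3 124/172 = 72.1%, the legacy line 1188/1946 = 61.0% → Line 3
Overall: Line 3 1263/2818 = 44.8%, the legacy line 1606/2805 = 57.3% → the legacy line
Line 3 wins each shift group but the legacy line wins overall — the comparison reverses. Line 3's units skew toward day shift, which has a lower base rate.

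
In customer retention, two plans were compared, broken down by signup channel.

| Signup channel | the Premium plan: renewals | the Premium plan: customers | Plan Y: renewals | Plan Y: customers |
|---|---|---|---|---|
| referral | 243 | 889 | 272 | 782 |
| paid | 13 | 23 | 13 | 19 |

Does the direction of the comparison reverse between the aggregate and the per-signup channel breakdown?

Referral: the Premium plan 243/889 = 27.3%, Plan Y 272/782 = 34.8% → Plan Y
Paid: the Premium plan 13/23 = 56.5%, Plan Y 13/19 = 68.4% → Plan Y
Overall: the Premium plan 256/912 = 28.1%, Plan Y 285/801 = 35.6% → Plan Y
Plan Y wins overall and in every signup group — no reversal.

No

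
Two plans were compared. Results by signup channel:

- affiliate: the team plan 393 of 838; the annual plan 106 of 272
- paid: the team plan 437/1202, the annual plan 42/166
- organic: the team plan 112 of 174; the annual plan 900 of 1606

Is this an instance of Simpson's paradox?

Affiliate: the team plan 393/838 = 46.9%, the annual plan 106/272 = 39.0% → the team plan
Paid: the team plan 437/1202 = 36.4%, the annual plan 42/166 = 25.3% → the team plan
Organic: the team plan 112/174 = 64.4%, the annual plan 900/1606 = 56.0% → the team plan
Overall: the team plan 942/2214 = 42.5%, the annual plan 1048/2044 = 51.3% → the annual plan
The team plan wins each signup group but the annual plan wins overall — the comparison reverses. The team plan's customers skew toward paid, which has a lower base rate.

Yes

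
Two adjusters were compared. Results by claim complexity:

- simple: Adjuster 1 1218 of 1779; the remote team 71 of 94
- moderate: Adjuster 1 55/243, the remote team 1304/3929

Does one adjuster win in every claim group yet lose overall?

Yes

Simple: Adjuster 1 1218/1779 = 68.5%, the remote team 71/94 = 75.5% → the remote team
Moderate: Adjuster 1 55/243 = 22.6%, the remote team 1304/3929 = 33.2% → the remote team
Overall: Adjuster 1 1273/2022 = 63.0%, the remote team 1375/4023 = 34.2% → Adjuster 1
The remote team wins each claim group but Adjuster 1 wins overall — the comparison reverses. The remote team's claims skew toward moderate, which has a lower base rate.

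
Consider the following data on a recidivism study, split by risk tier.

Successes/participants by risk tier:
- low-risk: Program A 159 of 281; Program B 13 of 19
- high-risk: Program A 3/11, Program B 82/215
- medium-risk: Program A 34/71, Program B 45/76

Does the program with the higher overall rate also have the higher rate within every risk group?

Low-risk: Program A 159/281 = 56.6%, Program B 13/19 = 68.4% → Program B
High-risk: Program A 3/11 = 27.3%, Program B 82/215 = 38.1% → Program B
Medium-risk: Program A 34/71 = 47.9%, Program B 45/76 = 59.2% → Program B
Overall: Program A 196/363 = 54.0%, Program B 140/310 = 45.2% → Program A
Program B wins each risk group but Program A wins overall — the comparison reverses. Program B's participants skew toward high-risk, which has a lower base rate.

No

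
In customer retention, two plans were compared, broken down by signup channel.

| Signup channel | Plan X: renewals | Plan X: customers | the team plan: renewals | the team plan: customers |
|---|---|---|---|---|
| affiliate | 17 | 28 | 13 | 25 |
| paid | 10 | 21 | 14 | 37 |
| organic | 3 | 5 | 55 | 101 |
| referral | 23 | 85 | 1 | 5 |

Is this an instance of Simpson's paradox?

Affiliate: Plan X 17/28 = 60.7%, the team plan 13/25 = 52.0% → Plan X
Paid: Plan X 10/21 = 47.6%, the team plan 14/37 = 37.8% → Plan X
Organic: Plan X 3/5 = 60.0%, the team plan 55/101 = 54.5% → Plan X
Referral: Plan X 23/85 = 27.1%, the team plan 1/5 = 20.0% → Plan X
Overall: Plan X 53/139 = 38.1%, the team plan 83/168 = 49.4% → the team plan
Plan X wins each signup group but the team plan wins overall — the comparison reverses. Plan X's customers skew toward referral, which has a lower base rate.

Yes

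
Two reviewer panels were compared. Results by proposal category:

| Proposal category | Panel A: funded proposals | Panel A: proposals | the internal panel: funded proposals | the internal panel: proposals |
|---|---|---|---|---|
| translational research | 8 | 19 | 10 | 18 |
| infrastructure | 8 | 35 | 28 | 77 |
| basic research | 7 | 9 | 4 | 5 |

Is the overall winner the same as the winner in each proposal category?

Yes

Translational research: Panel A 8/19 = 42.1%, the internal panel 10/18 = 55.6% → the internal panel
Infrastructure: Panel A 8/35 = 22.9%, the internal panel 28/77 = 36.4% → the internal panel
Basic research: Panel A 7/9 = 77.8%, the internal panel 4/5 = 80.0% → the internal panel
Overall: Panel A 23/63 = 36.5%, the internal panel 42/100 = 42.0% → the internal panel
The internal panel wins overall and in every proposal group — no reversal.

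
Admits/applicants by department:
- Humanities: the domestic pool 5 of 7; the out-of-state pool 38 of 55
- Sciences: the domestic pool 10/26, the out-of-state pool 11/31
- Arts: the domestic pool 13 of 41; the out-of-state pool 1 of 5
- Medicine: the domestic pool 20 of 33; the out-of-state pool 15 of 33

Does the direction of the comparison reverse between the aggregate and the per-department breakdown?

Humanities: the domestic pool 5/7 = 71.4%, the out-of-state pool 38/55 = 69.1% → the domestic pool
Sciences: the domestic pool 10/26 = 38.5%, the out-of-state pool 11/31 = 35.5% → the domestic pool
Arts: the domestic pool 13/41 = 31.7%, the out-of-state pool 1/5 = 20.0% → the domestic pool
Medicine: the domestic pool 20/33 = 60.6%, the out-of-state pool 15/33 = 45.5% → the domestic pool
Overall: the domestic pool 48/107 = 44.9%, the out-of-state pool 65/124 = 52.4% → the out-of-state pool
The domestic pool wins each department group but the out-of-state pool wins overall — the comparison reverses. The domestic pool's applicants skew toward Arts, which has a lower base rate.

Yes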